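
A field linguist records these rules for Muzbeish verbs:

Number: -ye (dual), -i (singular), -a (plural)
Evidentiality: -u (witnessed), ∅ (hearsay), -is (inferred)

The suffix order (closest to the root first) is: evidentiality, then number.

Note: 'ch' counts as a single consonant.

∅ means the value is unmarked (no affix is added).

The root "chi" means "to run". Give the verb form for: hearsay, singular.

chii

evidentiality = hearsay: zero marking, form stays chi.
Attach number singular -i → chii.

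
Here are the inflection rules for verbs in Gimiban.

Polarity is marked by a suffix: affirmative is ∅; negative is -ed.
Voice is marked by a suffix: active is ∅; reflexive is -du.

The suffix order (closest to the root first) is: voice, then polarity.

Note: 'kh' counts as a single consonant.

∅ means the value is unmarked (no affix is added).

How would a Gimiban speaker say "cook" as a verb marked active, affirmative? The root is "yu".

voice = active: zero marking, form stays yu.
polarity = affirmative: zero marking, form stays yu.

yu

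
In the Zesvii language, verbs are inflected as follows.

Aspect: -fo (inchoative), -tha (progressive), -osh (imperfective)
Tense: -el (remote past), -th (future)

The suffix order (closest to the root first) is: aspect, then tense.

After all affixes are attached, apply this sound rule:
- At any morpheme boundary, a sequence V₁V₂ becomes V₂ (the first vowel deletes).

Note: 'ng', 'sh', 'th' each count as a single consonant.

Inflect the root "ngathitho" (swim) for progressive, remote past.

Attach aspect progressive -tha → ngathithotha.
Attach tense remote past -el → ngathithothael.
Apply vowel deletion: ngathithothael → ngathithothel.

ngathithothel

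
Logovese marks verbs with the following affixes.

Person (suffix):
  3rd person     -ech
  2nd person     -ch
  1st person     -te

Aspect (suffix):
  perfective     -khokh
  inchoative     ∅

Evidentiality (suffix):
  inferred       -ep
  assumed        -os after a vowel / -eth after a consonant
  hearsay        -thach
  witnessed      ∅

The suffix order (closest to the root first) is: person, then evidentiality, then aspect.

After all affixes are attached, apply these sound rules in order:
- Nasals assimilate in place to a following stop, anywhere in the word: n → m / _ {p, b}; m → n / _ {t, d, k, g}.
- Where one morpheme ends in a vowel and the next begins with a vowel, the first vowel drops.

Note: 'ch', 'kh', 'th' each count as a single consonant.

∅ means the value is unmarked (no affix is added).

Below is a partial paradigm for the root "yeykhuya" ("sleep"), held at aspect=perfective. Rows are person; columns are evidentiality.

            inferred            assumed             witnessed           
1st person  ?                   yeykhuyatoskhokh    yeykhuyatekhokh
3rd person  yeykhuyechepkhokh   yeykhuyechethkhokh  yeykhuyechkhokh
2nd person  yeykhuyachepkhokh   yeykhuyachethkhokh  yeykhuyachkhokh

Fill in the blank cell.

Attach person 1st person -te → yeykhuyate.
Attach evidentiality inferred -ep → yeykhuyateep.
Attach aspect perfective -khokh → yeykhuyateepkhokh.
Nasal assimilation: no change.
Apply vowel deletion: yeykhuyateepkhokh → yeykhuyatepkhokh.

yeykhuyatepkhokh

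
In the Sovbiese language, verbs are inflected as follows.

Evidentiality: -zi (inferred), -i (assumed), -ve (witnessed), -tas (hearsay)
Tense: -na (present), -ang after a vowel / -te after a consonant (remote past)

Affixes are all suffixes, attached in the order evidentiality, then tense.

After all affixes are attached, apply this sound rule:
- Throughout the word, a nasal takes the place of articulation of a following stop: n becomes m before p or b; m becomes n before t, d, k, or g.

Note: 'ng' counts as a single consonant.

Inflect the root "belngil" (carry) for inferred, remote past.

Attach evidentiality inferred -zi → belngilzi.
Attach tense remote past -ang (after vowel 'i') → belngilziang.
Nasal assimilation: no change.

belngilziang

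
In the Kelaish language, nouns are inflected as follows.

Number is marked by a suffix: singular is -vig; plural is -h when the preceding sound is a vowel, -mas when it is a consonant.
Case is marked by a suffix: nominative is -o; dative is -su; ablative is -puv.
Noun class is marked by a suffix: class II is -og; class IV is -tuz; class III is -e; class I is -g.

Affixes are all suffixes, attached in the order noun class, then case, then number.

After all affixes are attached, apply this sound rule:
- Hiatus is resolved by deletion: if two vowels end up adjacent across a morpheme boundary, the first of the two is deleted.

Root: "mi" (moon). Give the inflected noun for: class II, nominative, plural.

mogoh

Attach noun class class II -og → miog.
Attach case nominative -o → miogo.
Attach number plural -h (after vowel 'o') → miogoh.
Apply vowel deletion: miogoh → mogoh.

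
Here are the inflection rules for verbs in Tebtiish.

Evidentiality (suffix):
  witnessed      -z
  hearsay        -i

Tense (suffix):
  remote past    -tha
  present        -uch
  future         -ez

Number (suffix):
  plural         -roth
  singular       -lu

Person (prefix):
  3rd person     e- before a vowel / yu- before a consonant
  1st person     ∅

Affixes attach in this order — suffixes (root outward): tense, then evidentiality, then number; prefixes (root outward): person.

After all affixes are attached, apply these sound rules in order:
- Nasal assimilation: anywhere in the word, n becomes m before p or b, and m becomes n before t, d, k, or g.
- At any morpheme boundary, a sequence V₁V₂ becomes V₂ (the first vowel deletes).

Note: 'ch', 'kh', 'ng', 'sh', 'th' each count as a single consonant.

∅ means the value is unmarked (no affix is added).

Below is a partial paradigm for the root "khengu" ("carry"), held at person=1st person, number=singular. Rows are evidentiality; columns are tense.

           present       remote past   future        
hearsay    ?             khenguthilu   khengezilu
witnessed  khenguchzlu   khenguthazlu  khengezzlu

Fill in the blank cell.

Attach tense present -uch → khenguuch.
Attach evidentiality hearsay -i → khenguuchi.
person = 1st person: zero marking, form stays khenguuchi.
Attach number singular -lu → khenguuchilu.
Nasal assimilation: no change.
Apply vowel deletion: khenguuchilu → khenguchilu.

khenguchilu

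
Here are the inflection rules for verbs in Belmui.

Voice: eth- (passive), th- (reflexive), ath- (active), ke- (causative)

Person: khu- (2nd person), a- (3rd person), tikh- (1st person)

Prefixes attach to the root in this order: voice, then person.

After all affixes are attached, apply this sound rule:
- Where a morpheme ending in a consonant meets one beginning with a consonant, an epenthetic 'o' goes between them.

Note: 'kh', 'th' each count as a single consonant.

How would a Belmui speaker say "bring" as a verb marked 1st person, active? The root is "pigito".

Attach voice active ath- → athpigito.
Attach person 1st person tikh- → tikhathpigito.
Apply epenthesis: tikhathpigito → tikhathopigito.

tikhathopigito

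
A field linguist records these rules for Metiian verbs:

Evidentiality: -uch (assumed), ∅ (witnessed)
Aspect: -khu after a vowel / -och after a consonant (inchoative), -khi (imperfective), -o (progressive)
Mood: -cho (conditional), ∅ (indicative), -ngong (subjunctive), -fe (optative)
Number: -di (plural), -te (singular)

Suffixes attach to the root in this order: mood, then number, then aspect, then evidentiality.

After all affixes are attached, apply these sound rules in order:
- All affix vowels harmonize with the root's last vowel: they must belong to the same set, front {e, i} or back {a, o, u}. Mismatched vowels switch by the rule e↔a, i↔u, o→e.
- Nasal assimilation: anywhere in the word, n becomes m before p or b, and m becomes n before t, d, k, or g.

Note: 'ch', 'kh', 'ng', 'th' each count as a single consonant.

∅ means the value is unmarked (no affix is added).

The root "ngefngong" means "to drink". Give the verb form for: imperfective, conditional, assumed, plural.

ngefngongchodukhuuch

Attach mood conditional -cho → ngefngongcho.
Attach number plural -di → ngefngongchodi.
Attach aspect imperfective -khi → ngefngongchodikhi.
Attach evidentiality assumed -uch → ngefngongchodikhiuch.
Apply vowel harmony: ngefngongchodikhiuch → ngefngongchodukhuuch.
Nasal assimilation: no change.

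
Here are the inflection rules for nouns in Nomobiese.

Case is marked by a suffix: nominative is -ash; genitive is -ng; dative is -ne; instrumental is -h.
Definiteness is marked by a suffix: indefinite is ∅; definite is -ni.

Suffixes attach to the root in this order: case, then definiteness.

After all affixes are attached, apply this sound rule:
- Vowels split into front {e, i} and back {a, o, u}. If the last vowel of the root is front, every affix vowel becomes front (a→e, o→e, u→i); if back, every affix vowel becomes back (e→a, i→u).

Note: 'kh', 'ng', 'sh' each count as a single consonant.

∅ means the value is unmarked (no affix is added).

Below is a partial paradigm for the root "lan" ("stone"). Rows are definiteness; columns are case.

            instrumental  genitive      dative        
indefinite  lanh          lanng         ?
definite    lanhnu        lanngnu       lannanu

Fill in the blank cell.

lanna

Attach case dative -ne → lanne.
definiteness = indefinite: zero marking, form stays lanne.
Apply vowel harmony: lanne → lanna.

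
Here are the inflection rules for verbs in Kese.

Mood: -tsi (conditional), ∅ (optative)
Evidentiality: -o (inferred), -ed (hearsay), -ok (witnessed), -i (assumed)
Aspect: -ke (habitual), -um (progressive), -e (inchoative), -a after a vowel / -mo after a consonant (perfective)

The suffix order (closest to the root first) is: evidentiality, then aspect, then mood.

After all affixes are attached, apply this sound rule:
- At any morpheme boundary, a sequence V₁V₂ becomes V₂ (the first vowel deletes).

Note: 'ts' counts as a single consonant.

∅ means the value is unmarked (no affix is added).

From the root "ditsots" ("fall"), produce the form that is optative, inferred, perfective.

ditsotsa

Attach evidentiality inferred -o → ditsotso.
Attach aspect perfective -a (after vowel 'o') → ditsotsoa.
mood = optative: zero marking, form stays ditsotsoa.
Apply vowel deletion: ditsotsoa → ditsotsa.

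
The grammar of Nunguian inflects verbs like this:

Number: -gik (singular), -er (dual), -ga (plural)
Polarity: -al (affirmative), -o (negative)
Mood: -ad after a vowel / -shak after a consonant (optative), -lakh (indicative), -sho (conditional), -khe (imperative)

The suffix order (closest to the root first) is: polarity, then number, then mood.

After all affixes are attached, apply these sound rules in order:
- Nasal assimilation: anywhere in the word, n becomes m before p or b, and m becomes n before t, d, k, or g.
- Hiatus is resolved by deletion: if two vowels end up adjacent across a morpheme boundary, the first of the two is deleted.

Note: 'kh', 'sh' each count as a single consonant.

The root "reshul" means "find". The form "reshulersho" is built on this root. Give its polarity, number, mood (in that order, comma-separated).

negative, dual, conditional

Segment: reshul-o-er-sho.
polarity: -o → negative.
number: -er → dual.
mood: -sho → conditional.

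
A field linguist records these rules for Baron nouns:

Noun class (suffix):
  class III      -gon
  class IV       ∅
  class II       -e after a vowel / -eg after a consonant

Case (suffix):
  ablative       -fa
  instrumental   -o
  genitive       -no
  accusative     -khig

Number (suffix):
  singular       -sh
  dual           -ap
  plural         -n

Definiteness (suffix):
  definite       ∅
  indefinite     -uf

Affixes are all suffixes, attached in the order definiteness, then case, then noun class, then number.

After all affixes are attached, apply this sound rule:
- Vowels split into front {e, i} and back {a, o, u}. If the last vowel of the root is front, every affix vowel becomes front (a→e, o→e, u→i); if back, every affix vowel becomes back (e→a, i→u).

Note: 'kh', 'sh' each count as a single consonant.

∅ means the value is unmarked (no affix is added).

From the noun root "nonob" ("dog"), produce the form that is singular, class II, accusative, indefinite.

Attach definiteness indefinite -uf → nonobuf.
Attach case accusative -khig → nonobufkhig.
Attach noun class class II -eg (after consonant 'g') → nonobufkhigeg.
Attach number singular -sh → nonobufkhigegsh.
Apply vowel harmony: nonobufkhigegsh → nonobufkhugagsh.

nonobufkhugagsh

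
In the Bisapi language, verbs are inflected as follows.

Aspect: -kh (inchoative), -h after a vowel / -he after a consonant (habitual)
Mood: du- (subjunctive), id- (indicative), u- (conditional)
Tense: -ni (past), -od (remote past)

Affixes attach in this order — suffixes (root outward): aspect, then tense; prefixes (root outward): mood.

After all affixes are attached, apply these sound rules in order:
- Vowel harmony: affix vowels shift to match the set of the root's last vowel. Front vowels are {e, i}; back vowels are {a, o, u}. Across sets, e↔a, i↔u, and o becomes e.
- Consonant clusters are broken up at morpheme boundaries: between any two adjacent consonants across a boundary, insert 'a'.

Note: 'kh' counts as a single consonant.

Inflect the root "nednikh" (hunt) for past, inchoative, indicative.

idanednikhakhani

Attach aspect inchoative -kh → nednikhkh.
Attach mood indicative id- → idnednikhkh.
Attach tense past -ni → idnednikhkhni.
Vowel harmony: no change.
Apply epenthesis: idnednikhkhni → idanednikhakhani.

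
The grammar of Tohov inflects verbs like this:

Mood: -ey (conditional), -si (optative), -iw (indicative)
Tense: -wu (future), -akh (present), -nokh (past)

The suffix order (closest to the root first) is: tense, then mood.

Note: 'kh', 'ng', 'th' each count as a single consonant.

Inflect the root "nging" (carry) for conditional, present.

ngingakhey

Attach tense present -akh → ngingakh.
Attach mood conditional -ey → ngingakhey.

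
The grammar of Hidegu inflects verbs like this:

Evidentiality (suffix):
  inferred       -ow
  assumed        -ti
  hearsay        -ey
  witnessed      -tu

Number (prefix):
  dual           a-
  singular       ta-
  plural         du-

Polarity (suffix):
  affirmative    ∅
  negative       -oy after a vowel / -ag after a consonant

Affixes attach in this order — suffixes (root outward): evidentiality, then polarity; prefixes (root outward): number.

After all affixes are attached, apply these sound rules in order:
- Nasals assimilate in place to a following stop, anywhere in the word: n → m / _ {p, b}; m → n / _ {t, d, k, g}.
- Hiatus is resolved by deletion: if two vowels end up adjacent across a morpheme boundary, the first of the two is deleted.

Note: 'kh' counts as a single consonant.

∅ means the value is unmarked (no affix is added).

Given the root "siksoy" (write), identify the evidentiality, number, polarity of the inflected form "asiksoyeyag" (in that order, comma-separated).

hearsay, dual, negative

Segment: a-siksoy-ey-ag.
evidentiality: -ey → hearsay.
number: a- → dual.
polarity: -oy/ag → negative.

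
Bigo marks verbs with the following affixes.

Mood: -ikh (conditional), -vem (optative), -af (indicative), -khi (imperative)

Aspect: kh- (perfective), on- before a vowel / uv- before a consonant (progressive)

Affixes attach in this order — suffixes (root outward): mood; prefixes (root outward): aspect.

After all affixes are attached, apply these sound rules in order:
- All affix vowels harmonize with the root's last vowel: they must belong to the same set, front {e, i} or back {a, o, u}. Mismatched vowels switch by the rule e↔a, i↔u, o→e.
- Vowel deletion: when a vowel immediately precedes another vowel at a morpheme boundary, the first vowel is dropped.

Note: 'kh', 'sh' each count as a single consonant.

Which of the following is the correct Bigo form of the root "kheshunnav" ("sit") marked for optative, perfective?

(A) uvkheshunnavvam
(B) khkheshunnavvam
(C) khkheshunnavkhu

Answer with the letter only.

Attach mood optative -vem → kheshunnavvem.
Attach aspect perfective kh- → khkheshunnavvem.
Apply vowel harmony: khkheshunnavvem → khkheshunnavvam.
Vowel deletion: no change.
So the correct form is khkheshunnavvam, option (B).
(A) uvkheshunnavvam is wrong: it uses progressive instead of perfective for aspect.
(C) khkheshunnavkhu is wrong: it uses imperative instead of optative for mood.

B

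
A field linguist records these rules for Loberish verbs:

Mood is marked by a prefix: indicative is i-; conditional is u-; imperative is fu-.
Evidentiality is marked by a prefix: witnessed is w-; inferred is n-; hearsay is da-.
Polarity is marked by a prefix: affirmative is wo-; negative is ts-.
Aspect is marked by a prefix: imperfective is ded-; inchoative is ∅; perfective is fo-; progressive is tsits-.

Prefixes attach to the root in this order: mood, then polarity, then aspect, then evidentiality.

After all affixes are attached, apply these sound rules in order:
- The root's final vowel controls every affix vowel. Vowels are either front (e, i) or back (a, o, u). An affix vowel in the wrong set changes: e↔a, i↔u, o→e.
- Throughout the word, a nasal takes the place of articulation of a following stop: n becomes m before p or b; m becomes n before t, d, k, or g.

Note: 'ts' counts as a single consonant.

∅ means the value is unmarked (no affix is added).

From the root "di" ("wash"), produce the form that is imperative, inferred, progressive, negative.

Attach mood imperative fu- → fudi.
Attach polarity negative ts- → tsfudi.
Attach aspect progressive tsits- → tsitstsfudi.
Attach evidentiality inferred n- → ntsitstsfudi.
Apply vowel harmony: ntsitstsfudi → ntsitstsfidi.
Nasal assimilation: no change.

ntsitstsfidi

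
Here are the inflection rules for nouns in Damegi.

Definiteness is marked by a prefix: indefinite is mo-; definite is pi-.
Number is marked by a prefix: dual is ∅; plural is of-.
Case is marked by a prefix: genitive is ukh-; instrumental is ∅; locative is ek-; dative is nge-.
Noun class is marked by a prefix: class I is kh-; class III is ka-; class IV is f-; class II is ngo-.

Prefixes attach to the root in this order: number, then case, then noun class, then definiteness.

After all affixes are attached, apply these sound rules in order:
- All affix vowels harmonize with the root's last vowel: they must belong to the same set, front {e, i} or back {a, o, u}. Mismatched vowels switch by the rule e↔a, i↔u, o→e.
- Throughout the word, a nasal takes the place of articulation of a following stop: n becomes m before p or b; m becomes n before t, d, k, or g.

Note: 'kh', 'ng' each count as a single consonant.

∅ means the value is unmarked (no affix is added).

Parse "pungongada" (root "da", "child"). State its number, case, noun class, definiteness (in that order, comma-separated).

Segment: pi-ngo-nge-da.
number: ∅ → dual.
case: nge- → dative.
noun class: ngo- → class II.
definiteness: pi- → definite.

dual, dative, class II, definite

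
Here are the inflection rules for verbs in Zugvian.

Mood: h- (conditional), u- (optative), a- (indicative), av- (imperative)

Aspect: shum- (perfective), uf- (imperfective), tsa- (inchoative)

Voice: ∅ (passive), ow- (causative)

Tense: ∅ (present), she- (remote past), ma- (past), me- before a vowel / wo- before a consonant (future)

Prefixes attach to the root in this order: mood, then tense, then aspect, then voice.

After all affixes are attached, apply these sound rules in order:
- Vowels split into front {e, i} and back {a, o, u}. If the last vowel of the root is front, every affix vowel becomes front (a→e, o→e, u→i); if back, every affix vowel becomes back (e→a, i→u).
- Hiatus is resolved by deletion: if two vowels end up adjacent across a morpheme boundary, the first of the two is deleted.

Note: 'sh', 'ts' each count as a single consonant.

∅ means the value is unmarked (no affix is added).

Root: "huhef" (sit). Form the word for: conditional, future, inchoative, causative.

Attach mood conditional h- → hhuhef.
Attach tense future wo- (before consonant 'h') → wohhuhef.
Attach aspect inchoative tsa- → tsawohhuhef.
Attach voice causative ow- → owtsawohhuhef.
Apply vowel harmony: owtsawohhuhef → ewtsewehhuhef.
Vowel deletion: no change.

ewtsewehhuhef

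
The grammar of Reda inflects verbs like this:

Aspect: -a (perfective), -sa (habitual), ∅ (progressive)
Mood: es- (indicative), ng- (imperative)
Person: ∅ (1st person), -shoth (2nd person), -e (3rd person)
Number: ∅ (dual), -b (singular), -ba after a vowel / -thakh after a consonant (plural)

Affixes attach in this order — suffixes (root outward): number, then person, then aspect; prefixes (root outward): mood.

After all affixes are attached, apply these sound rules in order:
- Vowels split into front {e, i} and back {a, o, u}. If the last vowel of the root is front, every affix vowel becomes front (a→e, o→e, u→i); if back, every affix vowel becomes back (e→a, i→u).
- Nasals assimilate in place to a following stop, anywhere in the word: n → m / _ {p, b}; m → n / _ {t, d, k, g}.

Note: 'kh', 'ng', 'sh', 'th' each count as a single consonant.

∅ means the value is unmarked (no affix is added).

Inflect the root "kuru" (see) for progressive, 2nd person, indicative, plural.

Attach number plural -ba (after vowel 'u') → kuruba.
Attach person 2nd person -shoth → kurubashoth.
aspect = progressive: zero marking, form stays kurubashoth.
Attach mood indicative es- → eskurubashoth.
Apply vowel harmony: eskurubashoth → askurubashoth.
Nasal assimilation: no change.

askurubashoth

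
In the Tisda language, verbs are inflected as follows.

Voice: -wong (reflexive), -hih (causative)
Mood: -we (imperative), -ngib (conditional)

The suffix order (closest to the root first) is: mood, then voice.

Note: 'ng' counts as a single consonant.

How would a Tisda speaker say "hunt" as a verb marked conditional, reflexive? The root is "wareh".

Attach mood conditional -ngib → warehngib.
Attach voice reflexive -wong → warehngibwong.

warehngibwong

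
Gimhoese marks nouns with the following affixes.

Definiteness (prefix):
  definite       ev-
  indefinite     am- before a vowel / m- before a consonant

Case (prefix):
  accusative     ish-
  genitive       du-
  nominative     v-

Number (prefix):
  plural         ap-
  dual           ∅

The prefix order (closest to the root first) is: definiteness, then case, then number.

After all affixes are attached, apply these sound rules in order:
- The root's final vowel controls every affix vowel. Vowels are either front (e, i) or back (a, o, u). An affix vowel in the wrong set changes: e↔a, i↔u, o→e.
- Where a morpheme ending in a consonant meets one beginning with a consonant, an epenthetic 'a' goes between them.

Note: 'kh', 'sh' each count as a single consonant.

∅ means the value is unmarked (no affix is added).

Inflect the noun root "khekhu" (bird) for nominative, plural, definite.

apavavakhekhu

Attach definiteness definite ev- → evkhekhu.
Attach case nominative v- → vevkhekhu.
Attach number plural ap- → apvevkhekhu.
Apply vowel harmony: apvevkhekhu → apvavkhekhu.
Apply epenthesis: apvavkhekhu → apavavakhekhu.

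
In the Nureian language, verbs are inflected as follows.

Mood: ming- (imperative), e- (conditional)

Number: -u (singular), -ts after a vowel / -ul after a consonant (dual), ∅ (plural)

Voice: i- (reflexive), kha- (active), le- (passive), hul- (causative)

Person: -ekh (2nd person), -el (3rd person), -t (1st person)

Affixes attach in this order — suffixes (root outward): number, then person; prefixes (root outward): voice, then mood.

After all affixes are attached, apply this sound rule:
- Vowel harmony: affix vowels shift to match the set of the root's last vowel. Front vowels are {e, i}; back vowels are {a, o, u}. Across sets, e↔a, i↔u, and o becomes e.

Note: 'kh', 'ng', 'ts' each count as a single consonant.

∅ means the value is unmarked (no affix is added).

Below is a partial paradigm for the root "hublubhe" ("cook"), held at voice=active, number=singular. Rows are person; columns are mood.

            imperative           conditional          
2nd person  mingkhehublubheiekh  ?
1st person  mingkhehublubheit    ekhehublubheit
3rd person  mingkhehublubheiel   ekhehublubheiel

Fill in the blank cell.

Attach voice active kha- → khahublubhe.
Attach number singular -u → khahublubheu.
Attach person 2nd person -ekh → khahublubheuekh.
Attach mood conditional e- → ekhahublubheuekh.
Apply vowel harmony: ekhahublubheuekh → ekhehublubheiekh.

ekhehublubheiekh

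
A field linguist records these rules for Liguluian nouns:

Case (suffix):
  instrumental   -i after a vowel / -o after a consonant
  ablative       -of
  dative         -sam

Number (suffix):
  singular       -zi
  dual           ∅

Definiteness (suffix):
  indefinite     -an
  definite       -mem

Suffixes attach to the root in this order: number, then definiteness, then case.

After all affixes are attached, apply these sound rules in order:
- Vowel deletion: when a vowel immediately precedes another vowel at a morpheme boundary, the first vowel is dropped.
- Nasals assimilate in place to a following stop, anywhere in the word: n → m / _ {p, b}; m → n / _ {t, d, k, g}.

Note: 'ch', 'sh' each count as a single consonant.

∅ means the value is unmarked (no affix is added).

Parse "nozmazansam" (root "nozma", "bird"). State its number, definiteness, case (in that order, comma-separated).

Segment: nozma-zi-an-sam.
number: -zi → singular.
definiteness: -an → indefinite.
case: -sam → dative.

singular, indefinite, dative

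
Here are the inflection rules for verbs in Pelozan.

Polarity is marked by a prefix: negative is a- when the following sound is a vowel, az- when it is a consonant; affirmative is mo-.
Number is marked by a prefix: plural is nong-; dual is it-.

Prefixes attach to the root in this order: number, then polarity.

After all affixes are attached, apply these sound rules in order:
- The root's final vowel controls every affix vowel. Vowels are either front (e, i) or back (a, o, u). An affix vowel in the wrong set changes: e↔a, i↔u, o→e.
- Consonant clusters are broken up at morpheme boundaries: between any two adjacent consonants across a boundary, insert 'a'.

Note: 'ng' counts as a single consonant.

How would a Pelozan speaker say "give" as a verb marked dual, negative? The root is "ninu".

autaninu

Attach number dual it- → itninu.
Attach polarity negative a- (before vowel 'i') → aitninu.
Apply vowel harmony: aitninu → autninu.
Apply epenthesis: autninu → autaninu.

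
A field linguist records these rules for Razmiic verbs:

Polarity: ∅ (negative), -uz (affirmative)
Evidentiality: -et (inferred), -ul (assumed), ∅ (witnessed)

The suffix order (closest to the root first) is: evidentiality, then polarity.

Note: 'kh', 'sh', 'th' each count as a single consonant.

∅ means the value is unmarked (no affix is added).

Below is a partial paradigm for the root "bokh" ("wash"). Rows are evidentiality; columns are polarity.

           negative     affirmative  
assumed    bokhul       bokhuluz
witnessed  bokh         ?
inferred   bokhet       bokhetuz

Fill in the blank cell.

bokhuz

evidentiality = witnessed: zero marking, form stays bokh.
Attach polarity affirmative -uz → bokhuz.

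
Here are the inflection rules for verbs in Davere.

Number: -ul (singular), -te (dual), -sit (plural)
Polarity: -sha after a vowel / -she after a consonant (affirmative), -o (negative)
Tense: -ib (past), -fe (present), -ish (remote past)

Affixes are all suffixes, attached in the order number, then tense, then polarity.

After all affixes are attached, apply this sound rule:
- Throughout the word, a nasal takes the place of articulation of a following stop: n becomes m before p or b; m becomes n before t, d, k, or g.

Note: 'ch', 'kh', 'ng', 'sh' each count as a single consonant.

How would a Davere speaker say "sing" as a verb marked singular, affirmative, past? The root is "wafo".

Attach number singular -ul → wafoul.
Attach tense past -ib → wafoulib.
Attach polarity affirmative -she (after consonant 'b') → wafoulibshe.
Nasal assimilation: no change.

wafoulibshe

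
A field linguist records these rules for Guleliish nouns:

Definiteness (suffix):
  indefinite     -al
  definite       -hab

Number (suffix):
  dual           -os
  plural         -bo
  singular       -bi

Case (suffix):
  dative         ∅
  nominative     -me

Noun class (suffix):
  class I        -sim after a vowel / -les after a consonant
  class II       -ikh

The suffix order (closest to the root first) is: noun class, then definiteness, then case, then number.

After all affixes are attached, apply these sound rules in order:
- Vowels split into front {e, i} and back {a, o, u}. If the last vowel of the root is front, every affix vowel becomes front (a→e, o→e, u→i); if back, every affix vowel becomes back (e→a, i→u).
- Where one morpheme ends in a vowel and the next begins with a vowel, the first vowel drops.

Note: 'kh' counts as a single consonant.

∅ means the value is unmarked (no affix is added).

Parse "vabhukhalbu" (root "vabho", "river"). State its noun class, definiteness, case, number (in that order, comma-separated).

class II, indefinite, dative, singular

Segment: vabho-ikh-al-bi.
noun class: -ikh → class II.
definiteness: -al → indefinite.
case: ∅ → dative.
number: -bi → singular.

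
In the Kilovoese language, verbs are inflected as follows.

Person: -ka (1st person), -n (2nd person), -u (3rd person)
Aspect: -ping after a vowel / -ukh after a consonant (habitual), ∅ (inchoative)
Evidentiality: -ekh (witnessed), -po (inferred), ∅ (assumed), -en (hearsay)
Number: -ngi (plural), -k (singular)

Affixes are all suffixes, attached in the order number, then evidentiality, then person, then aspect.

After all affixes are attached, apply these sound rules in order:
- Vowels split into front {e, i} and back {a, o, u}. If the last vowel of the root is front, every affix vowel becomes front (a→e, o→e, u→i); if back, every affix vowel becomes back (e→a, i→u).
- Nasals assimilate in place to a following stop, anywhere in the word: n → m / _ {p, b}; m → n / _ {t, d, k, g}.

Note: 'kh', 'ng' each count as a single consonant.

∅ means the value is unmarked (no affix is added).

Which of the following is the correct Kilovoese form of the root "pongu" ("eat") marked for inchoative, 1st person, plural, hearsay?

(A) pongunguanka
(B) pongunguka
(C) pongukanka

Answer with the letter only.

Attach number plural -ngi → pongungi.
Attach evidentiality hearsay -en → pongungien.
Attach person 1st person -ka → pongungienka.
aspect = inchoative: zero marking, form stays pongungienka.
Apply vowel harmony: pongungienka → pongunguanka.
Nasal assimilation: no change.
So the correct form is pongunguanka, option (A).
(C) pongukanka is wrong: it uses singular instead of plural for number.
(B) pongunguka is wrong: it uses assumed instead of hearsay for evidentiality.

A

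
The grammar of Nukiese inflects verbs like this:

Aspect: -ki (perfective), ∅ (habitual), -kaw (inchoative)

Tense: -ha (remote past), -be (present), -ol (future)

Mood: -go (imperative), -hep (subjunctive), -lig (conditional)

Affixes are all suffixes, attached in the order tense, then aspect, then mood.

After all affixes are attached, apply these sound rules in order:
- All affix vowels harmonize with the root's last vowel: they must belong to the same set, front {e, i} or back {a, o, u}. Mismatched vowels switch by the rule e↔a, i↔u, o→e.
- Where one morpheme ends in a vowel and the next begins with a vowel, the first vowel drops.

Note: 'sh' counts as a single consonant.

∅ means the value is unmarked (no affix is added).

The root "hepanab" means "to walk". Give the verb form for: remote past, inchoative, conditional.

hepanabhakawlug

Attach tense remote past -ha → hepanabha.
Attach aspect inchoative -kaw → hepanabhakaw.
Attach mood conditional -lig → hepanabhakawlig.
Apply vowel harmony: hepanabhakawlig → hepanabhakawlug.
Vowel deletion: no change.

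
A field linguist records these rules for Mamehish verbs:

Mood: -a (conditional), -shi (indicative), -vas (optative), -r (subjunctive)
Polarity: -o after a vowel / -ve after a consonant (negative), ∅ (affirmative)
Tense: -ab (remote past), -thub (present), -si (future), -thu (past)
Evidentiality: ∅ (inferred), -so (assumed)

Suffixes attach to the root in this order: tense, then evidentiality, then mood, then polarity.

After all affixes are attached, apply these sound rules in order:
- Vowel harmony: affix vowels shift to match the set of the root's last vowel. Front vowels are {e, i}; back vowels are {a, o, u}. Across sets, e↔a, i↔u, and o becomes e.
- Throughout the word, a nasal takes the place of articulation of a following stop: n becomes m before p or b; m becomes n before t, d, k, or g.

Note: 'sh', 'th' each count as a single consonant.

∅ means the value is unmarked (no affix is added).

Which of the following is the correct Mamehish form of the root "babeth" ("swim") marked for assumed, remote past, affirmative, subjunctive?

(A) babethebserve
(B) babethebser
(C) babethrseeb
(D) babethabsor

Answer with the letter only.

B

Attach tense remote past -ab → babethab.
Attach evidentiality assumed -so → babethabso.
Attach mood subjunctive -r → babethabsor.
polarity = affirmative: zero marking, form stays babethabsor.
Apply vowel harmony: babethabsor → babethebser.
Nasal assimilation: no change.
So the correct form is babethebser, option (B).
(C) babethrseeb is wrong: it has the affixes in the wrong order.
(D) babethabsor is wrong: it fails to apply the sound rule(s).
(A) babethebserve is wrong: it uses negative instead of affirmative for polarity.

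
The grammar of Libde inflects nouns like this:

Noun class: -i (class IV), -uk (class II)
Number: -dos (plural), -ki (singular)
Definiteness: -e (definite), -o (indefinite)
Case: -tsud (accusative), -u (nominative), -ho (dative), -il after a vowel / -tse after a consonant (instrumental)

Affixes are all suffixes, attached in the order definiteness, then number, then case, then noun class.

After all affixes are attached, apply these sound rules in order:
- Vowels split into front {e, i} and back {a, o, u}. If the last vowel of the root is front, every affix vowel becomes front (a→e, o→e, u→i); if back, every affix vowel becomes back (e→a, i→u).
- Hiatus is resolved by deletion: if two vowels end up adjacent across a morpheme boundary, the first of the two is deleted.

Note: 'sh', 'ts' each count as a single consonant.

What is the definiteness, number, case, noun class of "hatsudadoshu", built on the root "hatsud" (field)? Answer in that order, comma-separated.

definite, plural, dative, class IV

Segment: hatsud-e-dos-ho-i.
definiteness: -e → definite.
number: -dos → plural.
case: -ho → dative.
noun class: -i → class IV.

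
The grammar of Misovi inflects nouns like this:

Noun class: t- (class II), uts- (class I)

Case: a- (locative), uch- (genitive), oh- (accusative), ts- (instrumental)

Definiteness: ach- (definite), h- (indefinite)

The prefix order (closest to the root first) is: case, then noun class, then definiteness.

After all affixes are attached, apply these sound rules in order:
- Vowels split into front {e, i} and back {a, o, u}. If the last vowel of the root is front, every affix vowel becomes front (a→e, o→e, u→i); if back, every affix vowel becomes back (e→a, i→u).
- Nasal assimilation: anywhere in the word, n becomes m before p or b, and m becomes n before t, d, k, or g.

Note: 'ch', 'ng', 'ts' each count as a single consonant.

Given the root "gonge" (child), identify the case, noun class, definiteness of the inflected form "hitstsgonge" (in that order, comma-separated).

instrumental, class I, indefinite

Segment: h-uts-ts-gonge.
case: ts- → instrumental.
noun class: uts- → class I.
definiteness: h- → indefinite.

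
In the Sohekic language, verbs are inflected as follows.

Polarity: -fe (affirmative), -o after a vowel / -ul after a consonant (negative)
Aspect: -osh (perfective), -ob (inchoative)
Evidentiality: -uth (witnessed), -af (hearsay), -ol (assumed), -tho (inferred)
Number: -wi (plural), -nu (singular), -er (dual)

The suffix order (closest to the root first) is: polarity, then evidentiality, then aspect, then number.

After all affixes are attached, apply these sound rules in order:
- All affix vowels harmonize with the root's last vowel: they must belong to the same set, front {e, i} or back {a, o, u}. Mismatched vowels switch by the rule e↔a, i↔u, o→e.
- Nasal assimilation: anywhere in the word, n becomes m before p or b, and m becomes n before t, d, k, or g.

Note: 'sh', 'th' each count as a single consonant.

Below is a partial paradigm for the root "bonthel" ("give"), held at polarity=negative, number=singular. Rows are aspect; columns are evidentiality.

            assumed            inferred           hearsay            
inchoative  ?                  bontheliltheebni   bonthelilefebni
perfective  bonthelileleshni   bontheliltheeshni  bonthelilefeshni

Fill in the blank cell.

Attach polarity negative -ul (after consonant 'l') → bonthelul.
Attach evidentiality assumed -ol → bonthelulol.
Attach aspect inchoative -ob → bonthelulolob.
Attach number singular -nu → bonthelulolobnu.
Apply vowel harmony: bonthelulolobnu → bonthelilelebni.
Nasal assimilation: no change.

bonthelilelebni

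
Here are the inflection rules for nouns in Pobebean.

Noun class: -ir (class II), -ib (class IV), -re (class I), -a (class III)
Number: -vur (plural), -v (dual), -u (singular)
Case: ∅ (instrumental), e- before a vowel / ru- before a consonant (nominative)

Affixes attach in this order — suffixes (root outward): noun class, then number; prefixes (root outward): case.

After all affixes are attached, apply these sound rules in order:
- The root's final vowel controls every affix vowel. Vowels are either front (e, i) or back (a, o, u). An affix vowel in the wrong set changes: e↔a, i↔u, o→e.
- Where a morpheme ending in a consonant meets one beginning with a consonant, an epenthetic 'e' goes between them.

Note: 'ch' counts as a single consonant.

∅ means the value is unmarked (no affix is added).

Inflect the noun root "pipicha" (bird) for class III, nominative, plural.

Attach noun class class III -a → pipichaa.
Attach number plural -vur → pipichaavur.
Attach case nominative ru- (before consonant 'p') → rupipichaavur.
Vowel harmony: no change.
Epenthesis: no change.

rupipichaavur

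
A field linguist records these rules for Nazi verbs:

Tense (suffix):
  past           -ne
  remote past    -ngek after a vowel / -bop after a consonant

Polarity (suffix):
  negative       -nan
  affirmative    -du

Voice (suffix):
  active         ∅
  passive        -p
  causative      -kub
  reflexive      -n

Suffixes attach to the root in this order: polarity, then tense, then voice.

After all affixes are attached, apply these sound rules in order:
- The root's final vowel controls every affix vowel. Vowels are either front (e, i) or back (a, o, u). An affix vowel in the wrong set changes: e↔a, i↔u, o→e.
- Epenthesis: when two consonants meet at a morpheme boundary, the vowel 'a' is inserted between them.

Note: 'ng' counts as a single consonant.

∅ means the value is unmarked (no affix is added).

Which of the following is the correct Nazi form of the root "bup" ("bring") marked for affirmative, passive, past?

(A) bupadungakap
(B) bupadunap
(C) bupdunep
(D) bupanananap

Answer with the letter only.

B

Attach polarity affirmative -du → bupdu.
Attach tense past -ne → bupdune.
Attach voice passive -p → bupdunep.
Apply vowel harmony: bupdunep → bupdunap.
Apply epenthesis: bupdunap → bupadunap.
So the correct form is bupadunap, option (B).
(D) bupanananap is wrong: it uses negative instead of affirmative for polarity.
(A) bupadungakap is wrong: it uses remote past instead of past for tense.
(C) bupdunep is wrong: it fails to apply the sound rule(s).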